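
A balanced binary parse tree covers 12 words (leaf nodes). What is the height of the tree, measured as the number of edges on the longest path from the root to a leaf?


In a balanced binary tree with n leaves the deepest leaf is ceil(log2(n)) edges below the root.
log2(12) = 3.5850
ceil(3.5850) = 4
height (edges) = 4

4


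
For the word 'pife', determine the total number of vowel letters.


Scanning each character of 'pife':
  Position 1: 'p' -> consonant (running count: 0)
  Position 2: 'i' -> vowel (running count: 1)
  Position 3: 'f' -> consonant (running count: 1)
  Position 4: 'e' -> vowel (running count: 2)
Total vowels: 2

2


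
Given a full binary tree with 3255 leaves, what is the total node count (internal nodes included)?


Leaf nodes (terminals): 3255
Internal nodes = n - 1 = 3255 - 1 = 3254
Total = leaves + internal = 3255 + 3254 = 6509

6509


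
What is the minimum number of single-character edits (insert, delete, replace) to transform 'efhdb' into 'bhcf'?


Building DP table for s1='efhdb' (len 5) and s2='bhcf' (len 4):
       b  h  c  f
    0  1  2  3  4
  e 1  1  2  3  4
  f 2  2  2  3  3
  h 3  3  2  3  4
  d 4  4  3  3  4
  b 5  4  4  4  4
Edit distance = dp[5][4] = 4

4


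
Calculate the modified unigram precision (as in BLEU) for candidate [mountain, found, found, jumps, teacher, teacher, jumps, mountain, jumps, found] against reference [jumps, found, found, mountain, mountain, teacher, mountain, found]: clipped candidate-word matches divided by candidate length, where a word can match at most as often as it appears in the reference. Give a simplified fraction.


Reference word counts: {'found': 3, 'jumps': 1, 'mountain': 3, 'teacher': 1}
Checking each candidate word (with clipping):
  'mountain' -> in reference (ref count 3, used 1/3) -> match (matches: 1)
  'found' -> in reference (ref count 3, used 1/3) -> match (matches: 2)
  'found' -> in reference (ref count 3, used 2/3) -> match (matches: 3)
  'jumps' -> in reference (ref count 1, used 1/1) -> match (matches: 4)
  'teacher' -> in reference (ref count 1, used 1/1) -> match (matches: 5)
  'teacher' -> ref count 1 already used up (1/1) -> clipped, no match (matches: 5)
  'jumps' -> ref count 1 already used up (1/1) -> clipped, no match (matches: 5)
  'mountain' -> in reference (ref count 3, used 2/3) -> match (matches: 6)
  'jumps' -> ref count 1 already used up (1/1) -> clipped, no match (matches: 6)
  'found' -> in reference (ref count 3, used 3/3) -> match (matches: 7)
Clipped matches: 7, Candidate length: 10
Precision = 7/10

7/10


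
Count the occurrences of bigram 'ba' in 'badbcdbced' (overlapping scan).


Scanning 'badbcdbced' for bigram 'ba':
  Position 0: 'ba' -> MATCH
  Position 1: 'ad' -> no
  Position 2: 'db' -> no
  Position 3: 'bc' -> no
  Position 4: 'cd' -> no
  Position 5: 'db' -> no
  Position 6: 'bc' -> no
  Position 7: 'ce' -> no
  Position 8: 'ed' -> no
Total matches: 1

1


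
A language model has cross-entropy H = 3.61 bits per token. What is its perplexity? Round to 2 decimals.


Perplexity formula: PP = 2^H
H = 3.61
PP = 2^3.61
Decompose: 2^3.61 = 2^3 * 2^0.61
2^3 = 8, 2^0.61 ~ 1.5262592
PP ~ 8 * 1.5262592 = 12.2100736
Rounded to 2 decimals: 12.21

12.21


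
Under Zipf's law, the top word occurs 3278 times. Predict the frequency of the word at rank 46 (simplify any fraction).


Zipf's law: freq(rank) = f1 / rank
f1 = 3278, rank = 46
freq = 3278 / 46
GCD(3278, 46) = 2
Simplified: 1639/23

1639/23


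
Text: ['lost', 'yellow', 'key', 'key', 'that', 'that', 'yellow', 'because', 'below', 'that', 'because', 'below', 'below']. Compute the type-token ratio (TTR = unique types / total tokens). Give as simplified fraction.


Tokens: 13
Unique types: ('because', 'below', 'key', 'lost', 'that', 'yellow') = 6
TTR = 6/13
Already in lowest terms.

6/13


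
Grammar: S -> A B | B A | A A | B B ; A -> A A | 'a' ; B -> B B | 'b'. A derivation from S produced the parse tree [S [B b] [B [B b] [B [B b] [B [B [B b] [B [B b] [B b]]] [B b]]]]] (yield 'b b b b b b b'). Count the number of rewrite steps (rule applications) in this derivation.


Every bracketed nonterminal node [X ...] in the tree is produced by exactly one rule application.
Reading the tree off as a leftmost derivation:
  Step 1: S  =>  B B   (applied S -> B B)
  Step 2: B B  =>  b B   (applied B -> b)
  Step 3: b B  =>  b B B   (applied B -> B B)
  Step 4: b B B  =>  b b B   (applied B -> b)
  Step 5: b b B  =>  b b B B   (applied B -> B B)
  Step 6: b b B B  =>  b b b B   (applied B -> b)
  Step 7: b b b B  =>  b b b B B   (applied B -> B B)
  Step 8: b b b B B  =>  b b b B B B   (applied B -> B B)
  Step 9: b b b B B B  =>  b b b b B B   (applied B -> b)
  Step 10: b b b b B B  =>  b b b b B B B   (applied B -> B B)
  Step 11: b b b b B B B  =>  b b b b b B B   (applied B -> b)
  Step 12: b b b b b B B  =>  b b b b b b B   (applied B -> b)
  Step 13: b b b b b b B  =>  b b b b b b b   (applied B -> b)
Final yield: b b b b b b b
Total rewrite steps: 13

13


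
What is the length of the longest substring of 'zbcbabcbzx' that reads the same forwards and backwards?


Scanning 'zbcbabcbzx' for palindromic substrings.
Substring at positions 0-8: 'zbcbabcbz'.
Check: reverse('zbcbabcbz') = 'zbcbabcbz' -> palindrome confirmed.
Neighbouring characters ('-' / 'x') break symmetry, so it cannot extend further.
No longer palindromic substring exists; longest length = 9

9


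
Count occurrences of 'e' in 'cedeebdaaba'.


Scanning 'cedeebdaaba' for 'e':
  Position 1: 'e' -> MATCH (count: 1)
  Position 3: 'e' -> MATCH (count: 2)
  Position 4: 'e' -> MATCH (count: 3)
Total occurrences of 'e': 3

3


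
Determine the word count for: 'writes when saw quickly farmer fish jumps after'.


Counting words by splitting on spaces:
  Word 1: 'writes'
  Word 2: 'when'
  Word 3: 'saw'
  Word 4: 'quickly'
  Word 5: 'farmer'
  Word 6: 'fish'
  Word 7: 'jumps'
  Word 8: 'after'
Total words: 8

8


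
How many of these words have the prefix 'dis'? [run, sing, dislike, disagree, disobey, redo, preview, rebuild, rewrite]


Checking each word for prefix 'dis':
  'run' -> no (count: 0)
  'sing' -> no (count: 0)
  'dislike' -> YES, starts with 'dis' (count: 1)
  'disagree' -> YES, starts with 'dis' (count: 2)
  'disobey' -> YES, starts with 'dis' (count: 3)
  'redo' -> no (count: 3)
  'preview' -> no (count: 3)
  'rebuild' -> no (count: 3)
  'rewrite' -> no (count: 3)
Total with prefix 'dis': 3

3


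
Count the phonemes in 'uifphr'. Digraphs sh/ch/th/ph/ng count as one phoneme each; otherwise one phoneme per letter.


Parsing 'uifphr' greedily, digraphs first:
  'u' -> vowel phoneme (phonemes so far: 1)
  'i' -> vowel phoneme (phonemes so far: 2)
  'f' -> consonant phoneme (phonemes so far: 3)
  'ph' -> digraph (1 consonant phoneme) (phonemes so far: 4)
  'r' -> consonant phoneme (phonemes so far: 5)
Total phonemes: 5

5


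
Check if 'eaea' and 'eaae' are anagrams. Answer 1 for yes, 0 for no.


Sort characters of 'eaea': 'aaee'
Sort characters of 'eaae': 'aaee'
Sorted forms match -> they ARE anagrams
Result: 1

1


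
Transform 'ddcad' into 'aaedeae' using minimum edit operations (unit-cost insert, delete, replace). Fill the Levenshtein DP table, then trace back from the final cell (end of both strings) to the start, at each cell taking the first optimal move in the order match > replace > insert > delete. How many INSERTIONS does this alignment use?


Edit distance = 5. Backtracking from cell (5, 7) with preference match > replace > insert > delete,
then listing the resulting alignment 'ddcad' -> 'aaedeae' left to right:
  Step 1: insert 'a' [insertion #1]
  Step 2: insert 'a' [insertion #2]
  Step 3: replace d->e
  Step 4: keep 'd'
  Step 5: replace c->e
  Step 6: keep 'a'
  Step 7: replace d->e
Total insertions: 2

2


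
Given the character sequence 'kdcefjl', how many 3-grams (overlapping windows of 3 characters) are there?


String 'kdcefjl' has length L = 7.
Number of overlapping n-grams = L - n + 1
Substituting: 7 - 3 + 1 = 5

5


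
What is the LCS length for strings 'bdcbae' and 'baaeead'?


DP table for LCS of 'bdcbae' and 'baaeead':
       b  a  a  e  e  a  d
    0  0  0  0  0  0  0  0
  b 0  1  1  1  1  1  1  1
  d 0  1  1  1  1  1  1  2
  c 0  1  1  1  1  1  1  2
  b 0  1  1  1  1  1  1  2
  a 0  1  2  2  2  2  2  2
  e 0  1  2  2  3  3  3  3
LCS: 'bae'
LCS length = 3

3


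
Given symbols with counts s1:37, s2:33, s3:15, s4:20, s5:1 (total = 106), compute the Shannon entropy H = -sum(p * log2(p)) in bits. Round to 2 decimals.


Computing entropy H = -sum(p_i * log2(p_i)):
  s1: p = 37/106 = 0.3491, -p*log2(p) = 0.5300
  s2: p = 33/106 = 0.3113, -p*log2(p) = 0.5241
  s3: p = 15/106 = 0.1415, -p*log2(p) = 0.3992
  s4: p = 20/106 = 0.1887, -p*log2(p) = 0.4540
  s5: p = 1/106 = 0.0094, -p*log2(p) = 0.0635
H = sum of terms = 1.9708
Rounded to 2 decimals: 1.97

1.97


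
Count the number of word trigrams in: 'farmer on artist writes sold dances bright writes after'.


Word trigrams from [9] words:
  Trigram 1: (farmer on artist)
  Trigram 2: (on artist writes)
  Trigram 3: (artist writes sold)
  Trigram 4: (writes sold dances)
  Trigram 5: (sold dances bright)
  Trigram 6: (dances bright writes)
  Trigram 7: (bright writes after)
Total word trigrams: 9 - 2 = 7

7


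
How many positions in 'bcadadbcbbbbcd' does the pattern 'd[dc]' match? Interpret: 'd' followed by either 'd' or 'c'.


Pattern: d[dc] means 'd' followed by either 'd' or 'c'.
Scanning 'bcadadbcbbbbcd' position-by-position:
  Pos 0: window 'bc' -> no
  Pos 1: window 'ca' -> no
  Pos 2: window 'ad' -> no
  Pos 3: window 'da' -> no
  Pos 4: window 'ad' -> no
  Pos 5: window 'db' -> no
  Pos 6: window 'bc' -> no
  Pos 7: window 'cb' -> no
  Pos 8: window 'bb' -> no
  Pos 9: window 'bb' -> no
  Pos 10: window 'bb' -> no
  Pos 11: window 'bc' -> no
  Pos 12: window 'cd' -> no
  Pos 13: window 'd' -> no
Total matches: 0

0


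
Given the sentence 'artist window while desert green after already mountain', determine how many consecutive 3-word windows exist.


Word trigrams from [8] words:
  Trigram 1: (artist window while)
  Trigram 2: (window while desert)
  Trigram 3: (while desert green)
  Trigram 4: (desert green after)
  Trigram 5: (green after already)
  Trigram 6: (after already mountain)
Total word trigrams: 8 - 2 = 6

6


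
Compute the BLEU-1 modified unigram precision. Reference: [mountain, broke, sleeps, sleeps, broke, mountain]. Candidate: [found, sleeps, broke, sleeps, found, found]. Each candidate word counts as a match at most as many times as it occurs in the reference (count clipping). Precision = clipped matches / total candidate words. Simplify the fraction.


Reference word counts: {'broke': 2, 'mountain': 2, 'sleeps': 2}
Checking each candidate word (with clipping):
  'found' -> not in reference -> no match (matches: 0)
  'sleeps' -> in reference (ref count 2, used 1/2) -> match (matches: 1)
  'broke' -> in reference (ref count 2, used 1/2) -> match (matches: 2)
  'sleeps' -> in reference (ref count 2, used 2/2) -> match (matches: 3)
  'found' -> not in reference -> no match (matches: 3)
  'found' -> not in reference -> no match (matches: 3)
Clipped matches: 3, Candidate length: 6
Precision = 3/6 = 1/2

1/2


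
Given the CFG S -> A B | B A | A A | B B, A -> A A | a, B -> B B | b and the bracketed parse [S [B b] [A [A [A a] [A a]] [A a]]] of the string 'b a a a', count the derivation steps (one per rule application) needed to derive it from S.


Every bracketed nonterminal node [X ...] in the tree is produced by exactly one rule application.
Reading the tree off as a leftmost derivation:
  Step 1: S  =>  B A   (applied S -> B A)
  Step 2: B A  =>  b A   (applied B -> b)
  Step 3: b A  =>  b A A   (applied A -> A A)
  Step 4: b A A  =>  b A A A   (applied A -> A A)
  Step 5: b A A A  =>  b a A A   (applied A -> a)
  Step 6: b a A A  =>  b a a A   (applied A -> a)
  Step 7: b a a A  =>  b a a a   (applied A -> a)
Final yield: b a a a
Total rewrite steps: 7

7


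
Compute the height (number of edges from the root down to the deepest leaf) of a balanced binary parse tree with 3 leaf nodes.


In a balanced binary tree with n leaves the deepest leaf is ceil(log2(n)) edges below the root.
log2(3) = 1.5850
ceil(1.5850) = 2
height (edges) = 2

2


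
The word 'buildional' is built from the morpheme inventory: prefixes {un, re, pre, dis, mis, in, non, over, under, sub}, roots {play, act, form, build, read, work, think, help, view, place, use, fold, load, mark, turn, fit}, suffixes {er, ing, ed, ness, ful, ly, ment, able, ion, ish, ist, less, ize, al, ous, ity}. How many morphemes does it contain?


Segmenting 'buildional' against the inventory:
  'build' -> root (morpheme 1)
  'ion' -> suffix (morpheme 2)
  'al' -> suffix (morpheme 3)
Total morphemes: 3

3


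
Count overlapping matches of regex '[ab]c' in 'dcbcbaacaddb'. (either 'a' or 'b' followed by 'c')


Pattern: [ab]c means either 'a' or 'b' followed by 'c'.
Scanning 'dcbcbaacaddb' position-by-position:
  Pos 0: window 'dc' -> no
  Pos 1: window 'cb' -> no
  Pos 2: window 'bc' -> MATCH
  Pos 3: window 'cb' -> no
  Pos 4: window 'ba' -> no
  Pos 5: window 'aa' -> no
  Pos 6: window 'ac' -> MATCH
  Pos 7: window 'ca' -> no
  Pos 8: window 'ad' -> no
  Pos 9: window 'dd' -> no
  Pos 10: window 'db' -> no
  Pos 11: window 'b' -> no
Total matches: 2

2


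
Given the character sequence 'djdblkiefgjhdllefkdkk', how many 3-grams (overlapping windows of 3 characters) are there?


String 'djdblkiefgjhdllefkdkk' has length L = 21.
Number of overlapping n-grams = L - n + 1
Substituting: 21 - 3 + 1 = 19

19


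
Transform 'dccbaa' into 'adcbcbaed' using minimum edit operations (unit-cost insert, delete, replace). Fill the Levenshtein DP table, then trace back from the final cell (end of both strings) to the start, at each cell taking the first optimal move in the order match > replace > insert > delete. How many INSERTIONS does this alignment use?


Edit distance = 4. Backtracking from cell (6, 9) with preference match > replace > insert > delete,
then listing the resulting alignment 'dccbaa' -> 'adcbcbaed' left to right:
  Step 1: insert 'a' [insertion #1]
  Step 2: keep 'd'
  Step 3: keep 'c'
  Step 4: insert 'b' [insertion #2]
  Step 5: keep 'c'
  Step 6: keep 'b'
  Step 7: keep 'a'
  Step 8: insert 'e' [insertion #3]
  Step 9: replace a->d
Total insertions: 3

3


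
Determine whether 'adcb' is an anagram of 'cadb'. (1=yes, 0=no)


Sort characters of 'adcb': 'abcd'
Sort characters of 'cadb': 'abcd'
Sorted forms match -> they ARE anagrams
Result: 1

1


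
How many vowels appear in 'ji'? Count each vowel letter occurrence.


Scanning each character of 'ji':
  Position 1: 'j' -> consonant (running count: 0)
  Position 2: 'i' -> vowel (running count: 1)
Total vowels: 1

1


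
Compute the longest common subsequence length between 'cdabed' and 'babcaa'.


DP table for LCS of 'cdabed' and 'babcaa':
       b  a  b  c  a  a
    0  0  0  0  0  0  0
  c 0  0  0  0  1  1  1
  d 0  0  0  0  1  1  1
  a 0  0  1  1  1  2  2
  b 0  1  1  2  2  2  2
  e 0  1  1  2  2  2  2
  d 0  1  1  2  2  2  2
LCS: 'ca'
LCS length = 2

2


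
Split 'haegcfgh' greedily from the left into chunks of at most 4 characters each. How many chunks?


'haegcfgh' has 8 characters.
Chunking with max size 4:
  Chunk 1: 'haeg' (positions 0-3)
  Chunk 2: 'cfgh' (positions 4-7)
Total chunks: ceil(8 / 4) = 2

2


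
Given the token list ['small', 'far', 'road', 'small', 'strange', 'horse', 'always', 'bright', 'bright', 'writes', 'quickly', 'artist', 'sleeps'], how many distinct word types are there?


Listing all tokens and tracking unique types:
  Token 1: 'small' -> NEW (unique so far: 1)
  Token 2: 'far' -> NEW (unique so far: 2)
  Token 3: 'road' -> NEW (unique so far: 3)
  Token 4: 'small' -> duplicate (unique so far: 3)
  Token 5: 'strange' -> NEW (unique so far: 4)
  Token 6: 'horse' -> NEW (unique so far: 5)
  Token 7: 'always' -> NEW (unique so far: 6)
  Token 8: 'bright' -> NEW (unique so far: 7)
  Token 9: 'bright' -> duplicate (unique so far: 7)
  Token 10: 'writes' -> NEW (unique so far: 8)
  Token 11: 'quickly' -> NEW (unique so far: 9)
  Token 12: 'artist' -> NEW (unique so far: 10)
  Token 13: 'sleeps' -> NEW (unique so far: 11)
Unique types: ('always', 'artist', 'bright', 'far', 'horse', 'quickly', 'road', 'sleeps', 'small', 'strange', 'writes')
Vocabulary size: 11

11


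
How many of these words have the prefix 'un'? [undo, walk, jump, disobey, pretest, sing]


Checking each word for prefix 'un':
  'undo' -> YES, starts with 'un' (count: 1)
  'walk' -> no (count: 1)
  'jump' -> no (count: 1)
  'disobey' -> no (count: 1)
  'pretest' -> no (count: 1)
  'sing' -> no (count: 1)
Total with prefix 'un': 1

1


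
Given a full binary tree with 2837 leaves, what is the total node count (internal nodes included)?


Leaf nodes (terminals): 2837
Internal nodes = n - 1 = 2837 - 1 = 2836
Total = leaves + internal = 2837 + 2836 = 5673

5673


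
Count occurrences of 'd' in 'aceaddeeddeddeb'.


Scanning 'aceaddeeddeddeb' for 'd':
  Position 4: 'd' -> MATCH (count: 1)
  Position 5: 'd' -> MATCH (count: 2)
  Position 8: 'd' -> MATCH (count: 3)
  Position 9: 'd' -> MATCH (count: 4)
  Position 11: 'd' -> MATCH (count: 5)
  Position 12: 'd' -> MATCH (count: 6)
Total occurrences of 'd': 6

6


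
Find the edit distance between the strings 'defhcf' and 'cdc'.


Building DP table for s1='defhcf' (len 6) and s2='cdc' (len 3):
       c  d  c
    0  1  2  3
  d 1  1  1  2
  e 2  2  2  2
  f 3  3  3  3
  h 4  4  4  4
  c 5  4  5  4
  f 6  5  5  5
Edit distance = dp[6][3] = 5

5


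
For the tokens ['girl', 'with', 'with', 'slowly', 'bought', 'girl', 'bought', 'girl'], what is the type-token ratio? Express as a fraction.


Tokens: 8
Unique types: ('bought', 'girl', 'slowly', 'with') = 4
TTR = 4/8
Simplify: divide both by 4 -> 1/2
TTR = 1/2

1/2


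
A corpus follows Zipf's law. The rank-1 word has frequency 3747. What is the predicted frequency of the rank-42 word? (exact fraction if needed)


Zipf's law: freq(rank) = f1 / rank
f1 = 3747, rank = 42
freq = 3747 / 42
GCD(3747, 42) = 3
Simplified: 1249/14

1249/14


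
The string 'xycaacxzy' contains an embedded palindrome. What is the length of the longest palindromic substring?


Scanning 'xycaacxzy' for palindromic substrings.
Substring at positions 2-5: 'caac'.
Check: reverse('caac') = 'caac' -> palindrome confirmed.
Neighbouring characters ('y' / 'x') break symmetry, so it cannot extend further.
No longer palindromic substring exists; longest length = 4

4


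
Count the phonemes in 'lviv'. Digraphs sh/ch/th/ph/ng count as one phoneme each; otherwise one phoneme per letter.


Parsing 'lviv' greedily, digraphs first:
  'l' -> consonant phoneme (phonemes so far: 1)
  'v' -> consonant phoneme (phonemes so far: 2)
  'i' -> vowel phoneme (phonemes so far: 3)
  'v' -> consonant phoneme (phonemes so far: 4)
Total phonemes: 4

4


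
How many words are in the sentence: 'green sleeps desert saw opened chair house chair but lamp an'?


Counting words by splitting on spaces:
  Word 1: 'green'
  Word 2: 'sleeps'
  Word 3: 'desert'
  Word 4: 'saw'
  Word 5: 'opened'
  Word 6: 'chair'
  Word 7: 'house'
  Word 8: 'chair'
  Word 9: 'but'
  Word 10: 'lamp'
  Word 11: 'an'
Total words: 11

11


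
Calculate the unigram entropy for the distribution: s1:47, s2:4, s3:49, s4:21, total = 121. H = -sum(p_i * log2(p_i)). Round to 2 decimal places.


Computing entropy H = -sum(p_i * log2(p_i)):
  s1: p = 47/121 = 0.3884, -p*log2(p) = 0.5299
  s2: p = 4/121 = 0.0331, -p*log2(p) = 0.1626
  s3: p = 49/121 = 0.4050, -p*log2(p) = 0.5281
  s4: p = 21/121 = 0.1736, -p*log2(p) = 0.4385
H = sum of terms = 1.6591
Rounded to 2 decimals: 1.66

1.66


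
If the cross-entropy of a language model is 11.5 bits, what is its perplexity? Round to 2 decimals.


Perplexity formula: PP = 2^H
H = 11.5
PP = 2^11.5
Decompose: 2^11.5 = 2^11 * 2^0.5 = 2^11 * sqrt(2)
2^11 = 2048, sqrt(2) ~ 1.4142136
PP ~ 2048 * 1.4142136 = 2896.3094528
Rounded to 2 decimals: 2896.31

2896.31


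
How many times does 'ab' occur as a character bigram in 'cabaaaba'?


Scanning 'cabaaaba' for bigram 'ab':
  Position 0: 'ca' -> no
  Position 1: 'ab' -> MATCH
  Position 2: 'ba' -> no
  Position 3: 'aa' -> no
  Position 4: 'aa' -> no
  Position 5: 'ab' -> MATCH
  Position 6: 'ba' -> no
Total matches: 2

2


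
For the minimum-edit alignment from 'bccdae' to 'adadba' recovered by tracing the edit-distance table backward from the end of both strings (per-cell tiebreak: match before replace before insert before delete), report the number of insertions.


Edit distance = 5. Backtracking from cell (6, 6) with preference match > replace > insert > delete,
then listing the resulting alignment 'bccdae' -> 'adadba' left to right:
  Step 1: replace b->a
  Step 2: replace c->d
  Step 3: replace c->a
  Step 4: keep 'd'
  Step 5: replace a->b
  Step 6: replace e->a
Total insertions: 0

0


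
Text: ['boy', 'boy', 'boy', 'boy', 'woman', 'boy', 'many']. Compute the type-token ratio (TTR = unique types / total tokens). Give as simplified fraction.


Tokens: 7
Unique types: ('boy', 'many', 'woman') = 3
TTR = 3/7
Already in lowest terms.

3/7


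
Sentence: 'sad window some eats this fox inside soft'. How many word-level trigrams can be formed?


Word trigrams from [8] words:
  Trigram 1: (sad window some)
  Trigram 2: (window some eats)
  Trigram 3: (some eats this)
  Trigram 4: (eats this fox)
  Trigram 5: (this fox inside)
  Trigram 6: (fox inside soft)
Total word trigrams: 8 - 2 = 6

6


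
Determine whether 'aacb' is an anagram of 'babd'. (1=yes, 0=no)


Sort characters of 'aacb': 'aabc'
Sort characters of 'babd': 'abbd'
Sorted forms differ -> they are NOT anagrams
Result: 0

0


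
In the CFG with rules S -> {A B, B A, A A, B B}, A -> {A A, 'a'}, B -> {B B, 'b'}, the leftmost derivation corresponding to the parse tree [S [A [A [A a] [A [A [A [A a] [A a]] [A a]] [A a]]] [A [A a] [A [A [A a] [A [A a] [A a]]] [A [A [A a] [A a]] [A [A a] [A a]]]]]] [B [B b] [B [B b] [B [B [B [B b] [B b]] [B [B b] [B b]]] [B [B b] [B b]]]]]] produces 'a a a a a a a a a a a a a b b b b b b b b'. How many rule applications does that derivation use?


Every bracketed nonterminal node [X ...] in the tree is produced by exactly one rule application.
Reading the tree off as a leftmost derivation:
  Step 1: S  =>  A B   (applied S -> A B)
  Step 2: A B  =>  A A B   (applied A -> A A)
  Step 3: A A B  =>  A A A B   (applied A -> A A)
  Step 4: A A A B  =>  a A A B   (applied A -> a)
  Step 5: a A A B  =>  a A A A B   (applied A -> A A)
  Step 6: a A A A B  =>  a A A A A B   (applied A -> A A)
  Step 7: a A A A A B  =>  a A A A A A B   (applied A -> A A)
  Step 8: a A A A A A B  =>  a a A A A A B   (applied A -> a)
  Step 9: a a A A A A B  =>  a a a A A A B   (applied A -> a)
  Step 10: a a a A A A B  =>  a a a a A A B   (applied A -> a)
  Step 11: a a a a A A B  =>  a a a a a A B   (applied A -> a)
  Step 12: a a a a a A B  =>  a a a a a A A B   (applied A -> A A)
  Step 13: a a a a a A A B  =>  a a a a a a A B   (applied A -> a)
  Step 14: a a a a a a A B  =>  a a a a a a A A B   (applied A -> A A)
  Step 15: a a a a a a A A B  =>  a a a a a a A A A B   (applied A -> A A)
  Step 16: a a a a a a A A A B  =>  a a a a a a a A A B   (applied A -> a)
  Step 17: a a a a a a a A A B  =>  a a a a a a a A A A B   (applied A -> A A)
  Step 18: a a a a a a a A A A B  =>  a a a a a a a a A A B   (applied A -> a)
  Step 19: a a a a a a a a A A B  =>  a a a a a a a a a A B   (applied A -> a)
  Step 20: a a a a a a a a a A B  =>  a a a a a a a a a A A B   (applied A -> A A)
  Step 21: a a a a a a a a a A A B  =>  a a a a a a a a a A A A B   (applied A -> A A)
  Step 22: a a a a a a a a a A A A B  =>  a a a a a a a a a a A A B   (applied A -> a)
  Step 23: a a a a a a a a a a A A B  =>  a a a a a a a a a a a A B   (applied A -> a)
  Step 24: a a a a a a a a a a a A B  =>  a a a a a a a a a a a A A B   (applied A -> A A)
  Step 25: a a a a a a a a a a a A A B  =>  a a a a a a a a a a a a A B   (applied A -> a)
  Step 26: a a a a a a a a a a a a A B  =>  a a a a a a a a a a a a a B   (applied A -> a)
  Step 27: a a a a a a a a a a a a a B  =>  a a a a a a a a a a a a a B B   (applied B -> B B)
  Step 28: a a a a a a a a a a a a a B B  =>  a a a a a a a a a a a a a b B   (applied B -> b)
  Step 29: a a a a a a a a a a a a a b B  =>  a a a a a a a a a a a a a b B B   (applied B -> B B)
  Step 30: a a a a a a a a a a a a a b B B  =>  a a a a a a a a a a a a a b b B   (applied B -> b)
  Step 31: a a a a a a a a a a a a a b b B  =>  a a a a a a a a a a a a a b b B B   (applied B -> B B)
  Step 32: a a a a a a a a a a a a a b b B B  =>  a a a a a a a a a a a a a b b B B B   (applied B -> B B)
  Step 33: a a a a a a a a a a a a a b b B B B  =>  a a a a a a a a a a a a a b b B B B B   (applied B -> B B)
  Step 34: a a a a a a a a a a a a a b b B B B B  =>  a a a a a a a a a a a a a b b b B B B   (applied B -> b)
  Step 35: a a a a a a a a a a a a a b b b B B B  =>  a a a a a a a a a a a a a b b b b B B   (applied B -> b)
  Step 36: a a a a a a a a a a a a a b b b b B B  =>  a a a a a a a a a a a a a b b b b B B B   (applied B -> B B)
  Step 37: a a a a a a a a a a a a a b b b b B B B  =>  a a a a a a a a a a a a a b b b b b B B   (applied B -> b)
  Step 38: a a a a a a a a a a a a a b b b b b B B  =>  a a a a a a a a a a a a a b b b b b b B   (applied B -> b)
  Step 39: a a a a a a a a a a a a a b b b b b b B  =>  a a a a a a a a a a a a a b b b b b b B B   (applied B -> B B)
  Step 40: a a a a a a a a a a a a a b b b b b b B B  =>  a a a a a a a a a a a a a b b b b b b b B   (applied B -> b)
  Step 41: a a a a a a a a a a a a a b b b b b b b B  =>  a a a a a a a a a a a a a b b b b b b b b   (applied B -> b)
Final yield: a a a a a a a a a a a a a b b b b b b b b
Total rewrite steps: 41

41


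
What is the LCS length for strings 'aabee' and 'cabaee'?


DP table for LCS of 'aabee' and 'cabaee':
       c  a  b  a  e  e
    0  0  0  0  0  0  0
  a 0  0  1  1  1  1  1
  a 0  0  1  1  2  2  2
  b 0  0  1  2  2  2  2
  e 0  0  1  2  2  3  3
  e 0  0  1  2  2  3  4
LCS: 'aaee'
LCS length = 4

4


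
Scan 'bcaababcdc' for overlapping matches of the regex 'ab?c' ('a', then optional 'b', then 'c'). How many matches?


Pattern: ab?c means 'a', then optional 'b', then 'c'.
Scanning 'bcaababcdc' position-by-position:
  Pos 0: window 'bca' -> no
  Pos 1: window 'caa' -> no
  Pos 2: window 'aab' -> no
  Pos 3: window 'aba' -> no
  Pos 4: window 'bab' -> no
  Pos 5: window 'abc' -> MATCH
  Pos 6: window 'bcd' -> no
  Pos 7: window 'cdc' -> no
  Pos 8: window 'dc' -> no
  Pos 9: window 'c' -> no
Total matches: 1

1


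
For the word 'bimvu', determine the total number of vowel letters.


Scanning each character of 'bimvu':
  Position 1: 'b' -> consonant (running count: 0)
  Position 2: 'i' -> vowel (running count: 1)
  Position 3: 'm' -> consonant (running count: 1)
  Position 4: 'v' -> consonant (running count: 1)
  Position 5: 'u' -> vowel (running count: 2)
Total vowels: 2

2


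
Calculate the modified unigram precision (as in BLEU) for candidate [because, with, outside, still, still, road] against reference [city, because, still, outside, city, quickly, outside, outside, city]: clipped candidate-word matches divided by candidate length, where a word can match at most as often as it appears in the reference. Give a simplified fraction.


Reference word counts: {'because': 1, 'city': 3, 'outside': 3, 'quickly': 1, 'still': 1}
Checking each candidate word (with clipping):
  'because' -> in reference (ref count 1, used 1/1) -> match (matches: 1)
  'with' -> not in reference -> no match (matches: 1)
  'outside' -> in reference (ref count 3, used 1/3) -> match (matches: 2)
  'still' -> in reference (ref count 1, used 1/1) -> match (matches: 3)
  'still' -> ref count 1 already used up (1/1) -> clipped, no match (matches: 3)
  'road' -> not in reference -> no match (matches: 3)
Clipped matches: 3, Candidate length: 6
Precision = 3/6 = 1/2

1/2


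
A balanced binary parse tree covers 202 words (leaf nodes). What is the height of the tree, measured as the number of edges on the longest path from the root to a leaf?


In a balanced binary tree with n leaves the deepest leaf is ceil(log2(n)) edges below the root.
log2(202) = 7.6582
ceil(7.6582) = 8
height (edges) = 8

8


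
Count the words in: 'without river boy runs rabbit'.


Counting words by splitting on spaces:
  Word 1: 'without'
  Word 2: 'river'
  Word 3: 'boy'
  Word 4: 'runs'
  Word 5: 'rabbit'
Total words: 5

5


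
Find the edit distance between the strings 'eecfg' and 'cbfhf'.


Building DP table for s1='eecfg' (len 5) and s2='cbfhf' (len 5):
       c  b  f  h  f
    0  1  2  3  4  5
  e 1  1  2  3  4  5
  e 2  2  2  3  4  5
  c 3  2  3  3  4  5
  f 4  3  3  3  4  4
  g 5  4  4  4  4  5
Edit distance = dp[5][5] = 5

5


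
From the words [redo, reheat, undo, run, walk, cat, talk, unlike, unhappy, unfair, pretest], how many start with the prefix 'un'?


Checking each word for prefix 'un':
  'redo' -> no (count: 0)
  'reheat' -> no (count: 0)
  'undo' -> YES, starts with 'un' (count: 1)
  'run' -> no (count: 1)
  'walk' -> no (count: 1)
  'cat' -> no (count: 1)
  'talk' -> no (count: 1)
  'unlike' -> YES, starts with 'un' (count: 2)
  'unhappy' -> YES, starts with 'un' (count: 3)
  'unfair' -> YES, starts with 'un' (count: 4)
  'pretest' -> no (count: 4)
Total with prefix 'un': 4

4


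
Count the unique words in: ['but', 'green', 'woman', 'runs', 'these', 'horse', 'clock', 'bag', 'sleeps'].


Listing all tokens and tracking unique types:
  Token 1: 'but' -> NEW (unique so far: 1)
  Token 2: 'green' -> NEW (unique so far: 2)
  Token 3: 'woman' -> NEW (unique so far: 3)
  Token 4: 'runs' -> NEW (unique so far: 4)
  Token 5: 'these' -> NEW (unique so far: 5)
  Token 6: 'horse' -> NEW (unique so far: 6)
  Token 7: 'clock' -> NEW (unique so far: 7)
  Token 8: 'bag' -> NEW (unique so far: 8)
  Token 9: 'sleeps' -> NEW (unique so far: 9)
Unique types: ('bag', 'but', 'clock', 'green', 'horse', 'runs', 'sleeps', 'these', 'woman')
Vocabulary size: 9

9


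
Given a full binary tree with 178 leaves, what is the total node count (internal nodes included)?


Leaf nodes (terminals): 178
Internal nodes = n - 1 = 178 - 1 = 177
Total = leaves + internal = 178 + 177 = 355

355


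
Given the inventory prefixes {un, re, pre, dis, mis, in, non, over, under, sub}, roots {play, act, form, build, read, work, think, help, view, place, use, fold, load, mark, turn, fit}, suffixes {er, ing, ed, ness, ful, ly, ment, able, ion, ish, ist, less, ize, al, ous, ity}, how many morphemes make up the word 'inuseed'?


Segmenting 'inuseed' against the inventory:
  'in' -> prefix (morpheme 1)
  'use' -> root (morpheme 2)
  'ed' -> suffix (morpheme 3)
Total morphemes: 3

3


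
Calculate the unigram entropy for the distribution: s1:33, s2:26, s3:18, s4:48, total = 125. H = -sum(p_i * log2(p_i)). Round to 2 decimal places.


Computing entropy H = -sum(p_i * log2(p_i)):
  s1: p = 33/125 = 0.2640, -p*log2(p) = 0.5072
  s2: p = 26/125 = 0.2080, -p*log2(p) = 0.4712
  s3: p = 18/125 = 0.1440, -p*log2(p) = 0.4026
  s4: p = 48/125 = 0.3840, -p*log2(p) = 0.5302
H = sum of terms = 1.9112
Rounded to 2 decimals: 1.91

1.91


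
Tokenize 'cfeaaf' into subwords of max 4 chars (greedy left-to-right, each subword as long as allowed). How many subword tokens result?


'cfeaaf' has 6 characters.
Chunking with max size 4:
  Chunk 1: 'cfea' (positions 0-3)
  Chunk 2: 'af' (positions 4-5)
Total chunks: ceil(6 / 4) = 2

2


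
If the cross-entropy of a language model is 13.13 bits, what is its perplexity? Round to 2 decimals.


Perplexity formula: PP = 2^H
H = 13.13
PP = 2^13.13
Decompose: 2^13.13 = 2^13 * 2^0.13
2^13 = 8192, 2^0.13 ~ 1.0942937
PP ~ 8192 * 1.0942937 = 8964.4539904
Rounded to 2 decimals: 8964.45

8964.45


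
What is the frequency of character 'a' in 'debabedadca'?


Scanning 'debabedadca' for 'a':
  Position 3: 'a' -> MATCH (count: 1)
  Position 7: 'a' -> MATCH (count: 2)
  Position 10: 'a' -> MATCH (count: 3)
Total occurrences of 'a': 3

3


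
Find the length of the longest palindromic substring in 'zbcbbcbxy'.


Scanning 'zbcbbcbxy' for palindromic substrings.
Substring at positions 1-6: 'bcbbcb'.
Check: reverse('bcbbcb') = 'bcbbcb' -> palindrome confirmed.
Neighbouring characters ('z' / 'x') break symmetry, so it cannot extend further.
No longer palindromic substring exists; longest length = 6

6


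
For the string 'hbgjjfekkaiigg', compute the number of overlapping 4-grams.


String 'hbgjjfekkaiigg' has length L = 14.
Number of overlapping n-grams = L - n + 1
Substituting: 14 - 4 + 1 = 11

11


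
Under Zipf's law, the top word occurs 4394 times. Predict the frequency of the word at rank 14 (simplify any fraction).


Zipf's law: freq(rank) = f1 / rank
f1 = 4394, rank = 14
freq = 4394 / 14
GCD(4394, 14) = 2
Simplified: 2197/7

2197/7


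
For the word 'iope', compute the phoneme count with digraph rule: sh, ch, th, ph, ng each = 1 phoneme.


Parsing 'iope' greedily, digraphs first:
  'i' -> vowel phoneme (phonemes so far: 1)
  'o' -> vowel phoneme (phonemes so far: 2)
  'p' -> consonant phoneme (phonemes so far: 3)
  'e' -> vowel phoneme (phonemes so far: 4)
Total phonemes: 4

4


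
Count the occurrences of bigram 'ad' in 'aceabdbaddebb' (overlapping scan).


Scanning 'aceabdbaddebb' for bigram 'ad':
  Position 0: 'ac' -> no
  Position 1: 'ce' -> no
  Position 2: 'ea' -> no
  Position 3: 'ab' -> no
  Position 4: 'bd' -> no
  Position 5: 'db' -> no
  Position 6: 'ba' -> no
  Position 7: 'ad' -> MATCH
  Position 8: 'dd' -> no
  Position 9: 'de' -> no
  Position 10: 'eb' -> no
  Position 11: 'bb' -> no
Total matches: 1

1


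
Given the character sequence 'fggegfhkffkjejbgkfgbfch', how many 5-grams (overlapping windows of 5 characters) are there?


String 'fggegfhkffkjejbgkfgbfch' has length L = 23.
Number of overlapping n-grams = L - n + 1
Substituting: 23 - 5 + 1 = 19

19


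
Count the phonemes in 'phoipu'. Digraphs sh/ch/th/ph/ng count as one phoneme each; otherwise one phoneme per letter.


Parsing 'phoipu' greedily, digraphs first:
  'ph' -> digraph (1 consonant phoneme) (phonemes so far: 1)
  'o' -> vowel phoneme (phonemes so far: 2)
  'i' -> vowel phoneme (phonemes so far: 3)
  'p' -> consonant phoneme (phonemes so far: 4)
  'u' -> vowel phoneme (phonemes so far: 5)
Total phonemes: 5

5


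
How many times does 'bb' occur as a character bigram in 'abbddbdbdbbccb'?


Scanning 'abbddbdbdbbccb' for bigram 'bb':
  Position 0: 'ab' -> no
  Position 1: 'bb' -> MATCH
  Position 2: 'bd' -> no
  Position 3: 'dd' -> no
  Position 4: 'db' -> no
  Position 5: 'bd' -> no
  Position 6: 'db' -> no
  Position 7: 'bd' -> no
  Position 8: 'db' -> no
  Position 9: 'bb' -> MATCH
  Position 10: 'bc' -> no
  Position 11: 'cc' -> no
  Position 12: 'cb' -> no
Total matches: 2

2


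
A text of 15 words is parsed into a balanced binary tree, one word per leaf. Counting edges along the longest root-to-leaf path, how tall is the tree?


In a balanced binary tree with n leaves the deepest leaf is ceil(log2(n)) edges below the root.
log2(15) = 3.9069
ceil(3.9069) = 4
height (edges) = 4

4


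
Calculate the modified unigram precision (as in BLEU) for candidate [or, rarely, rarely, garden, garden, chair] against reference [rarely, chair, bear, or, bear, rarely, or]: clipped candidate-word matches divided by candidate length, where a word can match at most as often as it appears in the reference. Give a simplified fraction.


Reference word counts: {'bear': 2, 'chair': 1, 'or': 2, 'rarely': 2}
Checking each candidate word (with clipping):
  'or' -> in reference (ref count 2, used 1/2) -> match (matches: 1)
  'rarely' -> in reference (ref count 2, used 1/2) -> match (matches: 2)
  'rarely' -> in reference (ref count 2, used 2/2) -> match (matches: 3)
  'garden' -> not in reference -> no match (matches: 3)
  'garden' -> not in reference -> no match (matches: 3)
  'chair' -> in reference (ref count 1, used 1/1) -> match (matches: 4)
Clipped matches: 4, Candidate length: 6
Precision = 4/6 = 2/3

2/3


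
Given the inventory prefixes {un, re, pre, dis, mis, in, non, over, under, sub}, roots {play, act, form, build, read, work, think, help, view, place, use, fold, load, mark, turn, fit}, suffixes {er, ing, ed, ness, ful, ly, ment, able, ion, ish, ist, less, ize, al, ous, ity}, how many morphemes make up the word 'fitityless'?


Segmenting 'fitityless' against the inventory:
  'fit' -> root (morpheme 1)
  'ity' -> suffix (morpheme 2)
  'less' -> suffix (morpheme 3)
Total morphemes: 3

3


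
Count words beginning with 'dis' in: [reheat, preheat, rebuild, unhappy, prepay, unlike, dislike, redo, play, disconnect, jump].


Checking each word for prefix 'dis':
  'reheat' -> no (count: 0)
  'preheat' -> no (count: 0)
  'rebuild' -> no (count: 0)
  'unhappy' -> no (count: 0)
  'prepay' -> no (count: 0)
  'unlike' -> no (count: 0)
  'dislike' -> YES, starts with 'dis' (count: 1)
  'redo' -> no (count: 1)
  'play' -> no (count: 1)
  'disconnect' -> YES, starts with 'dis' (count: 2)
  'jump' -> no (count: 2)
Total with prefix 'dis': 2

2


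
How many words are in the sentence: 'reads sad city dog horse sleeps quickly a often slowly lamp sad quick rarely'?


Counting words by splitting on spaces:
  Word 1: 'reads'
  Word 2: 'sad'
  Word 3: 'city'
  Word 4: 'dog'
  Word 5: 'horse'
  Word 6: 'sleeps'
  Word 7: 'quickly'
  Word 8: 'a'
  Word 9: 'often'
  Word 10: 'slowly'
  Word 11: 'lamp'
  Word 12: 'sad'
  Word 13: 'quick'
  Word 14: 'rarely'
Total words: 14

14


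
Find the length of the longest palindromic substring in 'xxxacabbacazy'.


Scanning 'xxxacabbacazy' for palindromic substrings.
Substring at positions 3-10: 'acabbaca'.
Check: reverse('acabbaca') = 'acabbaca' -> palindrome confirmed.
Neighbouring characters ('x' / 'z') break symmetry, so it cannot extend further.
No longer palindromic substring exists; longest length = 8

8


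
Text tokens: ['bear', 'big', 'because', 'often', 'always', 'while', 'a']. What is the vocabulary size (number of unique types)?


Listing all tokens and tracking unique types:
  Token 1: 'bear' -> NEW (unique so far: 1)
  Token 2: 'big' -> NEW (unique so far: 2)
  Token 3: 'because' -> NEW (unique so far: 3)
  Token 4: 'often' -> NEW (unique so far: 4)
  Token 5: 'always' -> NEW (unique so far: 5)
  Token 6: 'while' -> NEW (unique so far: 6)
  Token 7: 'a' -> NEW (unique so far: 7)
Unique types: ('a', 'always', 'bear', 'because', 'big', 'often', 'while')
Vocabulary size: 7

7


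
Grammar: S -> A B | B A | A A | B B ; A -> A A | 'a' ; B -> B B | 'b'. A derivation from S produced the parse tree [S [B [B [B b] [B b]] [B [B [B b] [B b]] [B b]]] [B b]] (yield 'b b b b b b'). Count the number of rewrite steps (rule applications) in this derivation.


Every bracketed nonterminal node [X ...] in the tree is produced by exactly one rule application.
Reading the tree off as a leftmost derivation:
  Step 1: S  =>  B B   (applied S -> B B)
  Step 2: B B  =>  B B B   (applied B -> B B)
  Step 3: B B B  =>  B B B B   (applied B -> B B)
  Step 4: B B B B  =>  b B B B   (applied B -> b)
  Step 5: b B B B  =>  b b B B   (applied B -> b)
  Step 6: b b B B  =>  b b B B B   (applied B -> B B)
  Step 7: b b B B B  =>  b b B B B B   (applied B -> B B)
  Step 8: b b B B B B  =>  b b b B B B   (applied B -> b)
  Step 9: b b b B B B  =>  b b b b B B   (applied B -> b)
  Step 10: b b b b B B  =>  b b b b b B   (applied B -> b)
  Step 11: b b b b b B  =>  b b b b b b   (applied B -> b)
Final yield: b b b b b b
Total rewrite steps: 11

11


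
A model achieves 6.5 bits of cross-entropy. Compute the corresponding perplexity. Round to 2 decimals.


Perplexity formula: PP = 2^H
H = 6.5
PP = 2^6.5
Decompose: 2^6.5 = 2^6 * 2^0.5 = 2^6 * sqrt(2)
2^6 = 64, sqrt(2) ~ 1.4142136
PP ~ 64 * 1.4142136 = 90.5096704
Rounded to 2 decimals: 90.51

90.51
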